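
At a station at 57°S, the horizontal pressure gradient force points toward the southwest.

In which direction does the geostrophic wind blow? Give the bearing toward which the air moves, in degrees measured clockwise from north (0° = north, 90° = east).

135°

The pressure-gradient force points toward the southwest (bearing 225°).
Geostrophic balance: in the Southern Hemisphere the Coriolis force deflects motion to the left, so the geostrophic wind blows 90° to the left of the pressure-gradient force (low pressure on the right).
Rotating 225° by 90° counterclockwise gives 135° — the wind blows toward the southeast.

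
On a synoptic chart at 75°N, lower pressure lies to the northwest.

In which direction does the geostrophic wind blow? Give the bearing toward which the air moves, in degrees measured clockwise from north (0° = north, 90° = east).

045°

The pressure-gradient force points toward the northwest (bearing 315°).
Geostrophic balance: in the Northern Hemisphere the Coriolis force deflects motion to the right, so the geostrophic wind blows 90° to the right of the pressure-gradient force (low pressure on the left).
Rotating 315° by 90° clockwise gives 045° — the wind blows toward the northeast.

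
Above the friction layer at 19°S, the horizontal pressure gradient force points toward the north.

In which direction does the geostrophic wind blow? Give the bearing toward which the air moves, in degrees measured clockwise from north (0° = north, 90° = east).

The pressure-gradient force points toward the north (bearing 000°).
Geostrophic balance: in the Southern Hemisphere the Coriolis force deflects motion to the left, so the geostrophic wind blows 90° to the left of the pressure-gradient force (low pressure on the right).
Rotating 000° by 90° counterclockwise gives 270° — the wind blows toward the west.

270°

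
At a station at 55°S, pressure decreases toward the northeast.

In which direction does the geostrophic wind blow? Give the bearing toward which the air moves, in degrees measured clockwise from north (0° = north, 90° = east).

315°

The pressure-gradient force points toward the northeast (bearing 045°).
Geostrophic balance: in the Southern Hemisphere the Coriolis force deflects motion to the left, so the geostrophic wind blows 90° to the left of the pressure-gradient force (low pressure on the right).
Rotating 045° by 90° counterclockwise gives 315° — the wind blows toward the northwest.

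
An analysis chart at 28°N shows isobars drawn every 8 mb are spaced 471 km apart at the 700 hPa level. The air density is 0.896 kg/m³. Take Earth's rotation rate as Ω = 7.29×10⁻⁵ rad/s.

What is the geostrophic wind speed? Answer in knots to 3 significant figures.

53.8 knots

Coriolis parameter at 28°N:
f = 2Ω sin φ = 2 × 7.29×10⁻⁵ × sin 28° = 6.84×10⁻⁵ s⁻¹
Pressure gradient: |∂P/∂n| = 800 Pa / 471000 m = 1.70×10⁻³ Pa/m
Geostrophic balance (pressure-gradient force = Coriolis force):
V_g = (1/(fρ)) |∂P/∂n| = 1.70×10⁻³ / (6.84×10⁻⁵ × 0.896) = 27.7 m/s
Converting: 27.7 m/s × 1.944 = 53.8 knots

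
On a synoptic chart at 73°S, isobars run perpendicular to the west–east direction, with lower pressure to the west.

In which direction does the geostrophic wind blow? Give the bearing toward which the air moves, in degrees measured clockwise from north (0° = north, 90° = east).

180°

The pressure-gradient force points toward the west (bearing 270°).
Geostrophic balance: in the Southern Hemisphere the Coriolis force deflects motion to the left, so the geostrophic wind blows 90° to the left of the pressure-gradient force (low pressure on the right).
Rotating 270° by 90° counterclockwise gives 180° — the wind blows toward the south.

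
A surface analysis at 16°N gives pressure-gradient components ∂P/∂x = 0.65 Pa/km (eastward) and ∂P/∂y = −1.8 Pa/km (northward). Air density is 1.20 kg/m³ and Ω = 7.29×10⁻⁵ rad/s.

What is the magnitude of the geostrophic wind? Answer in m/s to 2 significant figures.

40 m/s

Coriolis parameter at 16°N:
f = 2Ω sin φ = 2 × 7.29×10⁻⁵ × sin 16° = 4.02×10⁻⁵ s⁻¹
Component geostrophic relations (x east, y north):
u_g = −(1/(fρ)) ∂P/∂y,  v_g = (1/(fρ)) ∂P/∂x
u_g = −(−1.8×10⁻³)/(4.02×10⁻⁵ × 1.20) = 37.3 m/s;  v_g = (0.65×10⁻³)/(4.02×10⁻⁵ × 1.20) = 13.5 m/s
|V_g| = √(u_g² + v_g²) = 39.7 m/s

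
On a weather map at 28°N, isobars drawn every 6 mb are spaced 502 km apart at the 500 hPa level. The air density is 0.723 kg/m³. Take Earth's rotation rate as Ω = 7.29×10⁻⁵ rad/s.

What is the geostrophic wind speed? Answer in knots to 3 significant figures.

46.9 knots

Coriolis parameter at 28°N:
f = 2Ω sin φ = 2 × 7.29×10⁻⁵ × sin 28° = 6.84×10⁻⁵ s⁻¹
Pressure gradient: |∂P/∂n| = 600 Pa / 502000 m = 1.20×10⁻³ Pa/m
Geostrophic balance (pressure-gradient force = Coriolis force):
V_g = (1/(fρ)) |∂P/∂n| = 1.20×10⁻³ / (6.84×10⁻⁵ × 0.723) = 24.2 m/s
Converting: 24.2 m/s × 1.944 = 46.9 knots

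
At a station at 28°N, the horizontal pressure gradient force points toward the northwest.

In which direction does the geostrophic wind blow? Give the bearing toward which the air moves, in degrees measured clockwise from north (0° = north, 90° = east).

045°

The pressure-gradient force points toward the northwest (bearing 315°).
Geostrophic balance: in the Northern Hemisphere the Coriolis force deflects motion to the right, so the geostrophic wind blows 90° to the right of the pressure-gradient force (low pressure on the left).
Rotating 315° by 90° clockwise gives 045° — the wind blows toward the northeast.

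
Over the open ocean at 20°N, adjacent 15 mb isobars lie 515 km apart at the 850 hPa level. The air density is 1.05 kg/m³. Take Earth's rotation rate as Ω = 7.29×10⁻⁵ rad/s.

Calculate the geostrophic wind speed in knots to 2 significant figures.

Coriolis parameter at 20°N:
f = 2Ω sin φ = 2 × 7.29×10⁻⁵ × sin 20° = 4.99×10⁻⁵ s⁻¹
Pressure gradient: |∂P/∂n| = 1500 Pa / 515000 m = 2.91×10⁻³ Pa/m
Geostrophic balance (pressure-gradient force = Coriolis force):
V_g = (1/(fρ)) |∂P/∂n| = 2.91×10⁻³ / (4.99×10⁻⁵ × 1.05) = 55.6 m/s
Converting: 55.6 m/s × 1.944 = 110 knots

110 knots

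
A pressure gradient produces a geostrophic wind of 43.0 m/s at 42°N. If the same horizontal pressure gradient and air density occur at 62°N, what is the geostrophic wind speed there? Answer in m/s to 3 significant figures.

32.6 m/s

With the same pressure gradient and density, V_g ∝ 1/f ∝ 1/sin φ.
V₂ = V₁ · sin φ₁ / sin φ₂ = 43.0 × sin 42° / sin 62°
V₂ = 43.0 × 0.6691/0.8829 = 32.6 m/s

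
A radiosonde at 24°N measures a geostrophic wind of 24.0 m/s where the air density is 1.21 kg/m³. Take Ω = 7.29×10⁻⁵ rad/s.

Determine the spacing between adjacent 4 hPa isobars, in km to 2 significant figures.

Coriolis parameter at 24°N:
f = 2Ω sin φ = 2 × 7.29×10⁻⁵ × sin 24° = 5.93×10⁻⁵ s⁻¹
Geostrophic balance rearranged: |∂P/∂n| = f ρ V_g
|∂P/∂n| = 5.93×10⁻⁵ × 1.21 × 24.0 = 1.72×10⁻³ Pa/m
Isobar spacing: Δn = ΔP/|∂P/∂n| = 400 Pa / 1.72×10⁻³ Pa/m = 232270 m ≈ 230 km

230 km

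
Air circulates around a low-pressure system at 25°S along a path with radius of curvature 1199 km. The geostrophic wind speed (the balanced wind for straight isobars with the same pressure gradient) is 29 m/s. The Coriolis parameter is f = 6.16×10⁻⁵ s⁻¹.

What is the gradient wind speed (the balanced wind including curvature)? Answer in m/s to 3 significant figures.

22.3 m/s

Around a low, centrifugal force acts outward with Coriolis, so pressure-gradient force balances both:
(1/ρ)|∂P/∂n| = fV + V²/R  →  V² + fR·V − fR·V_g = 0
With fR = 6.16×10⁻⁵ × 1199×10³ m = 73.9 m/s:
V = [−fR + √((fR)² + 4 fR V_g)]/2 = [−73.9 + √(73.9² + 4×73.9×29)]/2 = 22.3 m/s
Subgeostrophic (V < V_g = 29 m/s), as expected around a low.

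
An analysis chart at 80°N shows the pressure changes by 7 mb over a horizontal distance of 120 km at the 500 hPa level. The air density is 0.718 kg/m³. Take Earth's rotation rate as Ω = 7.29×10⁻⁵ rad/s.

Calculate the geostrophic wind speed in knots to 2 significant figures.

110 knots

Coriolis parameter at 80°N:
f = 2Ω sin φ = 2 × 7.29×10⁻⁵ × sin 80° = 1.44×10⁻⁴ s⁻¹
Pressure gradient: |∂P/∂n| = 700 Pa / 120000 m = 5.83×10⁻³ Pa/m
Geostrophic balance (pressure-gradient force = Coriolis force):
V_g = (1/(fρ)) |∂P/∂n| = 5.83×10⁻³ / (1.44×10⁻⁴ × 0.718) = 56.6 m/s
Converting: 56.6 m/s × 1.944 = 110 knots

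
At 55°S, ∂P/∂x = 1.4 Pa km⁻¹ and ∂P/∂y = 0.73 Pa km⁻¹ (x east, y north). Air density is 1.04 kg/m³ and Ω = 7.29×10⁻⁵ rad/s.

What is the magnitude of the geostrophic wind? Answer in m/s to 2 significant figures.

13 m/s

Coriolis parameter at 55°S:
f = 2Ω sin φ = 2 × 7.29×10⁻⁵ × sin 55° = 1.19×10⁻⁴ s⁻¹
In the Southern Hemisphere f is negative: f = −1.19×10⁻⁴ s⁻¹.
Component geostrophic relations (x east, y north):
u_g = −(1/(fρ)) ∂P/∂y,  v_g = (1/(fρ)) ∂P/∂x
u_g = −(0.73×10⁻³)/(−1.19×10⁻⁴ × 1.04) = 5.88 m/s;  v_g = (1.4×10⁻³)/(−1.19×10⁻⁴ × 1.04) = −11.3 m/s
|V_g| = √(u_g² + v_g²) = 12.7 m/s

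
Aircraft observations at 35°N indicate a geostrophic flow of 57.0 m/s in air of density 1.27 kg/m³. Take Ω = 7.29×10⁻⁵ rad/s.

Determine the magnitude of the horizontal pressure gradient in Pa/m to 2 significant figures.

6.1×10⁻³ Pa/m

Coriolis parameter at 35°N:
f = 2Ω sin φ = 2 × 7.29×10⁻⁵ × sin 35° = 8.36×10⁻⁵ s⁻¹
Geostrophic balance rearranged: |∂P/∂n| = f ρ V_g
|∂P/∂n| = 8.36×10⁻⁵ × 1.27 × 57.0 = 6.05×10⁻³ Pa/m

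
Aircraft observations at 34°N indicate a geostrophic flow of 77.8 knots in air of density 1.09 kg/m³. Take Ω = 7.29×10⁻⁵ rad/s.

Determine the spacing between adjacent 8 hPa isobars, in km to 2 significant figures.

Coriolis parameter at 34°N:
f = 2Ω sin φ = 2 × 7.29×10⁻⁵ × sin 34° = 8.15×10⁻⁵ s⁻¹
Wind speed in SI: 77.8 knots = 40.0 m/s
Geostrophic balance rearranged: |∂P/∂n| = f ρ V_g
|∂P/∂n| = 8.15×10⁻⁵ × 1.09 × 40.0 = 3.56×10⁻³ Pa/m
Isobar spacing: Δn = ΔP/|∂P/∂n| = 800 Pa / 3.56×10⁻³ Pa/m = 224919 m ≈ 220 km

220 km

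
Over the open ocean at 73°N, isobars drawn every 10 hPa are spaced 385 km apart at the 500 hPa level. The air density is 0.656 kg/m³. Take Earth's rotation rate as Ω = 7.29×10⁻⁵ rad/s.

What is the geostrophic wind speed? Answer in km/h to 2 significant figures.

Coriolis parameter at 73°N:
f = 2Ω sin φ = 2 × 7.29×10⁻⁵ × sin 73° = 1.39×10⁻⁴ s⁻¹
Pressure gradient: |∂P/∂n| = 1000 Pa / 385000 m = 2.60×10⁻³ Pa/m
Geostrophic balance (pressure-gradient force = Coriolis force):
V_g = (1/(fρ)) |∂P/∂n| = 2.60×10⁻³ / (1.39×10⁻⁴ × 0.656) = 28.4 m/s
Converting: 28.4 m/s × 3.6 = 100 km/h

100 km/h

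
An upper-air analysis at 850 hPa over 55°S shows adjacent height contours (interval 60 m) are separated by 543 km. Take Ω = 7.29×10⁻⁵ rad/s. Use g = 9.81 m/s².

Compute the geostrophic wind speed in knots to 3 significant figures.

17.6 knots

Coriolis parameter at 55°S:
f = 2Ω sin φ = 2 × 7.29×10⁻⁵ × sin 55° = 1.19×10⁻⁴ s⁻¹
Height gradient: |∂Z/∂n| = 60 m / 543000 m = 1.10×10⁻⁴
On a pressure surface, geostrophic balance gives V_g = (g/f)|∂Z/∂n|:
V_g = 9.81 × 1.10×10⁻⁴ / 1.19×10⁻⁴ = 9.08 m/s
Converting: 9.08 m/s × 1.944 = 17.6 knots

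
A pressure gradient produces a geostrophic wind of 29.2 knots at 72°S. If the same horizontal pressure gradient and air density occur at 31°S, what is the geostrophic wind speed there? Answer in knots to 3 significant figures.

53.9 knots

With the same pressure gradient and density, V_g ∝ 1/f ∝ 1/sin φ.
V₂ = V₁ · sin φ₁ / sin φ₂ = 29.2 × sin 72° / sin 31°
V₂ = 29.2 × 0.9511/0.5150 = 53.9 knots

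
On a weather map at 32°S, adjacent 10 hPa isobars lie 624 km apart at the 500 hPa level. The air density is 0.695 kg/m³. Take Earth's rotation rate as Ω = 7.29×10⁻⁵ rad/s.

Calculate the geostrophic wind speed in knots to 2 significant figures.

Coriolis parameter at 32°S:
f = 2Ω sin φ = 2 × 7.29×10⁻⁵ × sin 32° = 7.73×10⁻⁵ s⁻¹
Pressure gradient: |∂P/∂n| = 1000 Pa / 624000 m = 1.60×10⁻³ Pa/m
Geostrophic balance (pressure-gradient force = Coriolis force):
V_g = (1/(fρ)) |∂P/∂n| = 1.60×10⁻³ / (7.73×10⁻⁵ × 0.695) = 29.8 m/s
Converting: 29.8 m/s × 1.944 = 58 knots

58 knots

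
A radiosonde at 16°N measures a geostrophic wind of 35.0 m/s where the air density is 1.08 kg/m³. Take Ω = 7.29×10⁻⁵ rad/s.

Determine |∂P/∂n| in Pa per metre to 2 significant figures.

Coriolis parameter at 16°N:
f = 2Ω sin φ = 2 × 7.29×10⁻⁵ × sin 16° = 4.02×10⁻⁵ s⁻¹
Geostrophic balance rearranged: |∂P/∂n| = f ρ V_g
|∂P/∂n| = 4.02×10⁻⁵ × 1.08 × 35.0 = 1.52×10⁻³ Pa/m

1.5×10⁻³ Pa/m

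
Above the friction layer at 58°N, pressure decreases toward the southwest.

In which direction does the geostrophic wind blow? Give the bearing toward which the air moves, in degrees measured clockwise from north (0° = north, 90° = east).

315°

The pressure-gradient force points toward the southwest (bearing 225°).
Geostrophic balance: in the Northern Hemisphere the Coriolis force deflects motion to the right, so the geostrophic wind blows 90° to the right of the pressure-gradient force (low pressure on the left).
Rotating 225° by 90° clockwise gives 315° — the wind blows toward the northwest.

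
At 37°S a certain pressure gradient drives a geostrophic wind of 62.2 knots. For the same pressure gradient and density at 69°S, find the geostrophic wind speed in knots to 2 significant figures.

40 knots

With the same pressure gradient and density, V_g ∝ 1/f ∝ 1/sin φ.
V₂ = V₁ · sin φ₁ / sin φ₂ = 62.2 × sin 37° / sin 69°
V₂ = 62.2 × 0.6018/0.9336 = 40 knots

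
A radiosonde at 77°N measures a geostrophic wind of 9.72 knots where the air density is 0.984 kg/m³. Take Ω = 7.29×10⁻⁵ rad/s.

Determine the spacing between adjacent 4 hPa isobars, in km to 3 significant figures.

572 km

Coriolis parameter at 77°N:
f = 2Ω sin φ = 2 × 7.29×10⁻⁵ × sin 77° = 1.42×10⁻⁴ s⁻¹
Wind speed in SI: 9.72 knots = 5.00 m/s
Geostrophic balance rearranged: |∂P/∂n| = f ρ V_g
|∂P/∂n| = 1.42×10⁻⁴ × 0.984 × 5.00 = 6.99×10⁻⁴ Pa/m
Isobar spacing: Δn = ΔP/|∂P/∂n| = 400 Pa / 6.99×10⁻⁴ Pa/m = 572241 m ≈ 572 km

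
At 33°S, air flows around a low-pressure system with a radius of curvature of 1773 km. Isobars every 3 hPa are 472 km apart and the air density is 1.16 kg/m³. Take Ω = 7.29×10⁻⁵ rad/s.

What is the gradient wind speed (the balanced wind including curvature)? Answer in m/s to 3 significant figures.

6.59 m/s

Coriolis parameter at 33°S:
f = 2Ω sin φ = 2 × 7.29×10⁻⁵ × sin 33° = 7.94×10⁻⁵ s⁻¹
Pressure gradient: |∂P/∂n| = 300 Pa / 472000 m = 6.36×10⁻⁴ Pa/m
Geostrophic speed: V_g = |∂P/∂n|/(fρ) = 6.36×10⁻⁴/(7.94×10⁻⁵ × 1.16) = 6.90 m/s
Around a low, centrifugal force acts outward with Coriolis, so pressure-gradient force balances both:
(1/ρ)|∂P/∂n| = fV + V²/R  →  V² + fR·V − fR·V_g = 0
With fR = 7.94×10⁻⁵ × 1773×10³ m = 141 m/s:
V = [−fR + √((fR)² + 4 fR V_g)]/2 = [−141 + √(141² + 4×141×6.9)]/2 = 6.59 m/s
Subgeostrophic (V < V_g = 6.9 m/s), as expected around a low.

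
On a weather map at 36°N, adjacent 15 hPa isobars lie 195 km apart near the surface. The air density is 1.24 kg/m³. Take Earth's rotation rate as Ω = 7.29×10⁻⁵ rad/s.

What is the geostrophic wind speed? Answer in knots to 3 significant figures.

Coriolis parameter at 36°N:
f = 2Ω sin φ = 2 × 7.29×10⁻⁵ × sin 36° = 8.57×10⁻⁵ s⁻¹
Pressure gradient: |∂P/∂n| = 1500 Pa / 195000 m = 7.69×10⁻³ Pa/m
Geostrophic balance (pressure-gradient force = Coriolis force):
V_g = (1/(fρ)) |∂P/∂n| = 7.69×10⁻³ / (8.57×10⁻⁵ × 1.24) = 72.4 m/s
Converting: 72.4 m/s × 1.944 = 141 knots

141 knots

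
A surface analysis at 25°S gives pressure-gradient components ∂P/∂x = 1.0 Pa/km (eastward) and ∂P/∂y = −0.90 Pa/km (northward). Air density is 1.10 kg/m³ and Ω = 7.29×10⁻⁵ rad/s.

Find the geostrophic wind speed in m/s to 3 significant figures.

19.8 m/s

Coriolis parameter at 25°S:
f = 2Ω sin φ = 2 × 7.29×10⁻⁵ × sin 25° = 6.16×10⁻⁵ s⁻¹
In the Southern Hemisphere f is negative: f = −6.16×10⁻⁵ s⁻¹.
Component geostrophic relations (x east, y north):
u_g = −(1/(fρ)) ∂P/∂y,  v_g = (1/(fρ)) ∂P/∂x
u_g = −(−0.90×10⁻³)/(−6.16×10⁻⁵ × 1.10) = −13.3 m/s;  v_g = (1.0×10⁻³)/(−6.16×10⁻⁵ × 1.10) = −14.8 m/s
|V_g| = √(u_g² + v_g²) = 19.8 m/s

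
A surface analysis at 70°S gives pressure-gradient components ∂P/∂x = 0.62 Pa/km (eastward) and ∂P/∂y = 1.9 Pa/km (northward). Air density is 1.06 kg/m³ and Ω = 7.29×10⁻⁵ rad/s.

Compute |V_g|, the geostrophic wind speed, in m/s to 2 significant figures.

Coriolis parameter at 70°S:
f = 2Ω sin φ = 2 × 7.29×10⁻⁵ × sin 70° = 1.37×10⁻⁴ s⁻¹
In the Southern Hemisphere f is negative: f = −1.37×10⁻⁴ s⁻¹.
Component geostrophic relations (x east, y north):
u_g = −(1/(fρ)) ∂P/∂y,  v_g = (1/(fρ)) ∂P/∂x
u_g = −(1.9×10⁻³)/(−1.37×10⁻⁴ × 1.06) = 13.1 m/s;  v_g = (0.62×10⁻³)/(−1.37×10⁻⁴ × 1.06) = −4.27 m/s
|V_g| = √(u_g² + v_g²) = 13.8 m/s

14 m/s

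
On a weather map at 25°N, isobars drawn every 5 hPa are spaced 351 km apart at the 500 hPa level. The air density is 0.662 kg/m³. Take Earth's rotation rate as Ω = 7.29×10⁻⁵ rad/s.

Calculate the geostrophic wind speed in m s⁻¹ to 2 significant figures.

35 m s⁻¹

Coriolis parameter at 25°N:
f = 2Ω sin φ = 2 × 7.29×10⁻⁵ × sin 25° = 6.16×10⁻⁵ s⁻¹
Pressure gradient: |∂P/∂n| = 500 Pa / 351000 m = 1.42×10⁻³ Pa/m
Geostrophic balance (pressure-gradient force = Coriolis force):
V_g = (1/(fρ)) |∂P/∂n| = 1.42×10⁻³ / (6.16×10⁻⁵ × 0.662) = 34.9 m/s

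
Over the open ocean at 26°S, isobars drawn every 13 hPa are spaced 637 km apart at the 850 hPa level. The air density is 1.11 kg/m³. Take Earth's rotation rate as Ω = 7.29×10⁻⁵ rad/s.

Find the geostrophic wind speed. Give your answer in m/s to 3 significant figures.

Coriolis parameter at 26°S:
f = 2Ω sin φ = 2 × 7.29×10⁻⁵ × sin 26° = 6.39×10⁻⁵ s⁻¹
Pressure gradient: |∂P/∂n| = 1300 Pa / 637000 m = 2.04×10⁻³ Pa/m
Geostrophic balance (pressure-gradient force = Coriolis force):
V_g = (1/(fρ)) |∂P/∂n| = 2.04×10⁻³ / (6.39×10⁻⁵ × 1.11) = 28.8 m/s

28.8 m/s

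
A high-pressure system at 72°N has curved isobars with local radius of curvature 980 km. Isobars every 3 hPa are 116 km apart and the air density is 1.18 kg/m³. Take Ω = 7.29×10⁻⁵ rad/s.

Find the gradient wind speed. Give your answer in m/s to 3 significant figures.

18.3 m/s

Coriolis parameter at 72°N:
f = 2Ω sin φ = 2 × 7.29×10⁻⁵ × sin 72° = 1.39×10⁻⁴ s⁻¹
Pressure gradient: |∂P/∂n| = 300 Pa / 116000 m = 2.59×10⁻³ Pa/m
Geostrophic speed: V_g = |∂P/∂n|/(fρ) = 2.59×10⁻³/(1.39×10⁻⁴ × 1.18) = 15.8 m/s
Around a high, pressure-gradient force acts outward with centrifugal, so Coriolis balances both:
fV = (1/ρ)|∂P/∂n| + V²/R  →  V² − fR·V + fR·V_g = 0
With fR = 1.39×10⁻⁴ × 980×10³ m = 136 m/s:
V = [fR − √((fR)² − 4 fR V_g)]/2 = [136 − √(136² − 4×136×15.8)]/2 = 18.3 m/s
Supergeostrophic (V > V_g = 15.8 m/s), as expected around a high.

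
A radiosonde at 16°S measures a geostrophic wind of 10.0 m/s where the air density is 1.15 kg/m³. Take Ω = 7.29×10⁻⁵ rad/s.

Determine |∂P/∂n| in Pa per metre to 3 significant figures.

4.62×10⁻⁴ Pa/m

Coriolis parameter at 16°S:
f = 2Ω sin φ = 2 × 7.29×10⁻⁵ × sin 16° = 4.02×10⁻⁵ s⁻¹
Geostrophic balance rearranged: |∂P/∂n| = f ρ V_g
|∂P/∂n| = 4.02×10⁻⁵ × 1.15 × 10.0 = 4.62×10⁻⁴ Pa/m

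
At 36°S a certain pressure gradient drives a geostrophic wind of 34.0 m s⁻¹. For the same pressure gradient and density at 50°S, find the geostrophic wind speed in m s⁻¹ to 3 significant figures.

26.1 m s⁻¹

With the same pressure gradient and density, V_g ∝ 1/f ∝ 1/sin φ.
V₂ = V₁ · sin φ₁ / sin φ₂ = 34.0 × sin 36° / sin 50°
V₂ = 34.0 × 0.5878/0.7660 = 26.1 m s⁻¹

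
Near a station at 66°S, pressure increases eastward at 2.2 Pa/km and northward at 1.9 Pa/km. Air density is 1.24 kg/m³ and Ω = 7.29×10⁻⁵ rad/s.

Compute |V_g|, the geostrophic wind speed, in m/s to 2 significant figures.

Coriolis parameter at 66°S:
f = 2Ω sin φ = 2 × 7.29×10⁻⁵ × sin 66° = 1.33×10⁻⁴ s⁻¹
In the Southern Hemisphere f is negative: f = −1.33×10⁻⁴ s⁻¹.
Component geostrophic relations (x east, y north):
u_g = −(1/(fρ)) ∂P/∂y,  v_g = (1/(fρ)) ∂P/∂x
u_g = −(1.9×10⁻³)/(−1.33×10⁻⁴ × 1.24) = 11.5 m/s;  v_g = (2.2×10⁻³)/(−1.33×10⁻⁴ × 1.24) = −13.3 m/s
|V_g| = √(u_g² + v_g²) = 17.6 m/s

18 m/s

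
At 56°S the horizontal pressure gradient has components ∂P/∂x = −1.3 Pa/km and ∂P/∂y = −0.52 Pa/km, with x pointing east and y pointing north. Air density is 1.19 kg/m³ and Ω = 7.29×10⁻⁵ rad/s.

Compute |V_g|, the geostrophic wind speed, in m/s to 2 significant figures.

Coriolis parameter at 56°S:
f = 2Ω sin φ = 2 × 7.29×10⁻⁵ × sin 56° = 1.21×10⁻⁴ s⁻¹
In the Southern Hemisphere f is negative: f = −1.21×10⁻⁴ s⁻¹.
Component geostrophic relations (x east, y north):
u_g = −(1/(fρ)) ∂P/∂y,  v_g = (1/(fρ)) ∂P/∂x
u_g = −(−0.52×10⁻³)/(−1.21×10⁻⁴ × 1.19) = −3.62 m/s;  v_g = (−1.3×10⁻³)/(−1.21×10⁻⁴ × 1.19) = 9.04 m/s
|V_g| = √(u_g² + v_g²) = 9.73 m/s

9.7 m/s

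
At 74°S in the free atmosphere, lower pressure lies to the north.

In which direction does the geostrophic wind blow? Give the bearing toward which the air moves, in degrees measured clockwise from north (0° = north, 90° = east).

270°

The pressure-gradient force points toward the north (bearing 000°).
Geostrophic balance: in the Southern Hemisphere the Coriolis force deflects motion to the left, so the geostrophic wind blows 90° to the left of the pressure-gradient force (low pressure on the right).
Rotating 000° by 90° counterclockwise gives 270° — the wind blows toward the west.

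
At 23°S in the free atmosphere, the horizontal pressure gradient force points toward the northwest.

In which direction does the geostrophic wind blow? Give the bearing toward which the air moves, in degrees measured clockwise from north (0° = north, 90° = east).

225°

The pressure-gradient force points toward the northwest (bearing 315°).
Geostrophic balance: in the Southern Hemisphere the Coriolis force deflects motion to the left, so the geostrophic wind blows 90° to the left of the pressure-gradient force (low pressure on the right).
Rotating 315° by 90° counterclockwise gives 225° — the wind blows toward the southwest.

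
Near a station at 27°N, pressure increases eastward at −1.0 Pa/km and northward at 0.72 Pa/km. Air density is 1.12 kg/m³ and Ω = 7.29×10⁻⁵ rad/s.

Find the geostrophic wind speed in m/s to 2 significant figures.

Coriolis parameter at 27°N:
f = 2Ω sin φ = 2 × 7.29×10⁻⁵ × sin 27° = 6.62×10⁻⁵ s⁻¹
Component geostrophic relations (x east, y north):
u_g = −(1/(fρ)) ∂P/∂y,  v_g = (1/(fρ)) ∂P/∂x
u_g = −(0.72×10⁻³)/(6.62×10⁻⁵ × 1.12) = −9.71 m/s;  v_g = (−1.0×10⁻³)/(6.62×10⁻⁵ × 1.12) = −13.5 m/s
|V_g| = √(u_g² + v_g²) = 16.6 m/s

17 m/s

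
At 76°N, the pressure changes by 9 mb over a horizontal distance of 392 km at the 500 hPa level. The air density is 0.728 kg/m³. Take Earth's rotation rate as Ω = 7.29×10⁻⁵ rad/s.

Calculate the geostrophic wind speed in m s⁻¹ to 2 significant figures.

22 m s⁻¹

Coriolis parameter at 76°N:
f = 2Ω sin φ = 2 × 7.29×10⁻⁵ × sin 76° = 1.41×10⁻⁴ s⁻¹
Pressure gradient: |∂P/∂n| = 900 Pa / 392000 m = 2.30×10⁻³ Pa/m
Geostrophic balance (pressure-gradient force = Coriolis force):
V_g = (1/(fρ)) |∂P/∂n| = 2.30×10⁻³ / (1.41×10⁻⁴ × 0.728) = 22.3 m/s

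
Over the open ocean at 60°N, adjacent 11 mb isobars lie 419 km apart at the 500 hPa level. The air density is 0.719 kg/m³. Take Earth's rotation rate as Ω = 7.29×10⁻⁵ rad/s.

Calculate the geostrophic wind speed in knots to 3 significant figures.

56.2 knots

Coriolis parameter at 60°N:
f = 2Ω sin φ = 2 × 7.29×10⁻⁵ × sin 60° = 1.26×10⁻⁴ s⁻¹
Pressure gradient: |∂P/∂n| = 1100 Pa / 419000 m = 2.63×10⁻³ Pa/m
Geostrophic balance (pressure-gradient force = Coriolis force):
V_g = (1/(fρ)) |∂P/∂n| = 2.63×10⁻³ / (1.26×10⁻⁴ × 0.719) = 28.9 m/s
Converting: 28.9 m/s × 1.944 = 56.2 knots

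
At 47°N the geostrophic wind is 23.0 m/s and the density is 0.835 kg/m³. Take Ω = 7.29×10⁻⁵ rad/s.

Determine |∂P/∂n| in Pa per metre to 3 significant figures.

2.05×10⁻³ Pa/m

Coriolis parameter at 47°N:
f = 2Ω sin φ = 2 × 7.29×10⁻⁵ × sin 47° = 1.07×10⁻⁴ s⁻¹
Geostrophic balance rearranged: |∂P/∂n| = f ρ V_g
|∂P/∂n| = 1.07×10⁻⁴ × 0.835 × 23.0 = 2.05×10⁻³ Pa/m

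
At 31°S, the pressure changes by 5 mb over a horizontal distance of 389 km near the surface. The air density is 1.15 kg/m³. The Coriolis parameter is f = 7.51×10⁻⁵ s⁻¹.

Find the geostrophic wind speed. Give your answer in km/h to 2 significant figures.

54 km/h

Pressure gradient: |∂P/∂n| = 500 Pa / 389000 m = 1.29×10⁻³ Pa/m
Geostrophic balance (pressure-gradient force = Coriolis force):
V_g = (1/(fρ)) |∂P/∂n| = 1.29×10⁻³ / (7.51×10⁻⁵ × 1.15) = 14.9 m/s
Converting: 14.9 m/s × 3.6 = 54 km/h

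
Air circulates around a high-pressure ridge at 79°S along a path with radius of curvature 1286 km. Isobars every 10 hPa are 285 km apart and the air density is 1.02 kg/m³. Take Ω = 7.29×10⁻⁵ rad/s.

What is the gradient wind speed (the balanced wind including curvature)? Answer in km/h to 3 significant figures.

Coriolis parameter at 79°S:
f = 2Ω sin φ = 2 × 7.29×10⁻⁵ × sin 79° = 1.43×10⁻⁴ s⁻¹
Pressure gradient: |∂P/∂n| = 1000 Pa / 285000 m = 3.51×10⁻³ Pa/m
Geostrophic speed: V_g = |∂P/∂n|/(fρ) = 3.51×10⁻³/(1.43×10⁻⁴ × 1.02) = 24.0 m/s
Around a high, pressure-gradient force acts outward with centrifugal, so Coriolis balances both:
fV = (1/ρ)|∂P/∂n| + V²/R  →  V² − fR·V + fR·V_g = 0
With fR = 1.43×10⁻⁴ × 1286×10³ m = 184 m/s:
V = [fR − √((fR)² − 4 fR V_g)]/2 = [184 − √(184² − 4×184×24)]/2 = 28.4 m/s
Supergeostrophic (V > V_g = 24 m/s), as expected around a high.
Converting: 28.4 m/s × 3.6 = 102 km/h

102 km/h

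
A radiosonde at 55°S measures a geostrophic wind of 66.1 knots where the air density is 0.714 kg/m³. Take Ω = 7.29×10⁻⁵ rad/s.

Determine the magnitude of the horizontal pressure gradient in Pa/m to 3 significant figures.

Coriolis parameter at 55°S:
f = 2Ω sin φ = 2 × 7.29×10⁻⁵ × sin 55° = 1.19×10⁻⁴ s⁻¹
Wind speed in SI: 66.1 knots = 34.0 m/s
Geostrophic balance rearranged: |∂P/∂n| = f ρ V_g
|∂P/∂n| = 1.19×10⁻⁴ × 0.714 × 34.0 = 2.90×10⁻³ Pa/m

2.90×10⁻³ Pa/m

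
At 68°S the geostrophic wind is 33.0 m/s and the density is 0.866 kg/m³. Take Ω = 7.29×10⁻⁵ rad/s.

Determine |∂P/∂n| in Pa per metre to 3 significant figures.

3.86×10⁻³ Pa/m

Coriolis parameter at 68°S:
f = 2Ω sin φ = 2 × 7.29×10⁻⁵ × sin 68° = 1.35×10⁻⁴ s⁻¹
Geostrophic balance rearranged: |∂P/∂n| = f ρ V_g
|∂P/∂n| = 1.35×10⁻⁴ × 0.866 × 33.0 = 3.86×10⁻³ Pa/m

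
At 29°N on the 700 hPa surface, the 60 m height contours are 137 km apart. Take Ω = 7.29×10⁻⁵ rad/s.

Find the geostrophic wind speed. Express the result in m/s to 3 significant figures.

60.8 m/s

Coriolis parameter at 29°N:
f = 2Ω sin φ = 2 × 7.29×10⁻⁵ × sin 29° = 7.07×10⁻⁵ s⁻¹
Height gradient: |∂Z/∂n| = 60 m / 137000 m = 4.38×10⁻⁴
On a pressure surface, geostrophic balance gives V_g = (g/f)|∂Z/∂n|:
V_g = 9.81 × 4.38×10⁻⁴ / 7.07×10⁻⁵ = 60.8 m/s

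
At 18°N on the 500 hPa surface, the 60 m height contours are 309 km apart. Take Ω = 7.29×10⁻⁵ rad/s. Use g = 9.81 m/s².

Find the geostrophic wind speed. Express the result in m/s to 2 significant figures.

Coriolis parameter at 18°N:
f = 2Ω sin φ = 2 × 7.29×10⁻⁵ × sin 18° = 4.51×10⁻⁵ s⁻¹
Height gradient: |∂Z/∂n| = 60 m / 309000 m = 1.94×10⁻⁴
On a pressure surface, geostrophic balance gives V_g = (g/f)|∂Z/∂n|:
V_g = 9.81 × 1.94×10⁻⁴ / 4.51×10⁻⁵ = 42.3 m/s

42 m/s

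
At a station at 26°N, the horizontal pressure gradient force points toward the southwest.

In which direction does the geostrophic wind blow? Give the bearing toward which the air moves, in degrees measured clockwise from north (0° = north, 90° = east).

The pressure-gradient force points toward the southwest (bearing 225°).
Geostrophic balance: in the Northern Hemisphere the Coriolis force deflects motion to the right, so the geostrophic wind blows 90° to the right of the pressure-gradient force (low pressure on the left).
Rotating 225° by 90° clockwise gives 315° — the wind blows toward the northwest.

315°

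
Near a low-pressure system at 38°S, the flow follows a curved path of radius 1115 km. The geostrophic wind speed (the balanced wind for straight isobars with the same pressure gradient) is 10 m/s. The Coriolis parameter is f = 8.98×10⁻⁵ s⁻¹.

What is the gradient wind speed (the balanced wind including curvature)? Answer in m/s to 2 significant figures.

9.2 m/s

Around a low, centrifugal force acts outward with Coriolis, so pressure-gradient force balances both:
(1/ρ)|∂P/∂n| = fV + V²/R  →  V² + fR·V − fR·V_g = 0
With fR = 8.98×10⁻⁵ × 1115×10³ m = 100 m/s:
V = [−fR + √((fR)² + 4 fR V_g)]/2 = [−100 + √(100² + 4×100×10)]/2 = 9.16 m/s
Subgeostrophic (V < V_g = 10 m/s), as expected around a low.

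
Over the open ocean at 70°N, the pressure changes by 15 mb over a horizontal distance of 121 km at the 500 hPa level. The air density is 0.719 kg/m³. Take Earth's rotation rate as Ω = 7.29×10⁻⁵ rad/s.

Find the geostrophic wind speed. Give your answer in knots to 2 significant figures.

240 knots

Coriolis parameter at 70°N:
f = 2Ω sin φ = 2 × 7.29×10⁻⁵ × sin 70° = 1.37×10⁻⁴ s⁻¹
Pressure gradient: |∂P/∂n| = 1500 Pa / 121000 m = 1.24×10⁻² Pa/m
Geostrophic balance (pressure-gradient force = Coriolis force):
V_g = (1/(fρ)) |∂P/∂n| = 1.24×10⁻² / (1.37×10⁻⁴ × 0.719) = 126 m/s
Converting: 126 m/s × 1.944 = 240 knots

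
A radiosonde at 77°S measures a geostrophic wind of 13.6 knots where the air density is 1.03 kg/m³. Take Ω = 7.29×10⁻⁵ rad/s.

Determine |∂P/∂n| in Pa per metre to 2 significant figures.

Coriolis parameter at 77°S:
f = 2Ω sin φ = 2 × 7.29×10⁻⁵ × sin 77° = 1.42×10⁻⁴ s⁻¹
Wind speed in SI: 13.6 knots = 7.00 m/s
Geostrophic balance rearranged: |∂P/∂n| = f ρ V_g
|∂P/∂n| = 1.42×10⁻⁴ × 1.03 × 7.00 = 1.02×10⁻³ Pa/m

1.0×10⁻³ Pa/m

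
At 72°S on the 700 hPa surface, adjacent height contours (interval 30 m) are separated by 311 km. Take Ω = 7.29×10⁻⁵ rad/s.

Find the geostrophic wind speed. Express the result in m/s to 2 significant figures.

6.8 m/s

Coriolis parameter at 72°S:
f = 2Ω sin φ = 2 × 7.29×10⁻⁵ × sin 72° = 1.39×10⁻⁴ s⁻¹
Height gradient: |∂Z/∂n| = 30 m / 311000 m = 9.65×10⁻⁵
On a pressure surface, geostrophic balance gives V_g = (g/f)|∂Z/∂n|:
V_g = 9.81 × 9.65×10⁻⁵ / 1.39×10⁻⁴ = 6.82 m/s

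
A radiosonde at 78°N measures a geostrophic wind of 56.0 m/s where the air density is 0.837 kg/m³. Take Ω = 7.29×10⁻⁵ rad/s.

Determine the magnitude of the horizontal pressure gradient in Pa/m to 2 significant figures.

Coriolis parameter at 78°N:
f = 2Ω sin φ = 2 × 7.29×10⁻⁵ × sin 78° = 1.43×10⁻⁴ s⁻¹
Geostrophic balance rearranged: |∂P/∂n| = f ρ V_g
|∂P/∂n| = 1.43×10⁻⁴ × 0.837 × 56.0 = 6.68×10⁻³ Pa/m

6.7×10⁻³ Pa/m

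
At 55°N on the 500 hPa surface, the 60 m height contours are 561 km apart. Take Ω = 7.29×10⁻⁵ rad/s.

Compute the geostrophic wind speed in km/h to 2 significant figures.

32 km/h

Coriolis parameter at 55°N:
f = 2Ω sin φ = 2 × 7.29×10⁻⁵ × sin 55° = 1.19×10⁻⁴ s⁻¹
Height gradient: |∂Z/∂n| = 60 m / 561000 m = 1.07×10⁻⁴
On a pressure surface, geostrophic balance gives V_g = (g/f)|∂Z/∂n|:
V_g = 9.81 × 1.07×10⁻⁴ / 1.19×10⁻⁴ = 8.78 m/s
Converting: 8.78 m/s × 3.6 = 32 km/h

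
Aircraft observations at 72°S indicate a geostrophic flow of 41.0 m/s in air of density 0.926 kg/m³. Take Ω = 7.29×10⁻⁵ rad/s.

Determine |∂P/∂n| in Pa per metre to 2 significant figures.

Coriolis parameter at 72°S:
f = 2Ω sin φ = 2 × 7.29×10⁻⁵ × sin 72° = 1.39×10⁻⁴ s⁻¹
Geostrophic balance rearranged: |∂P/∂n| = f ρ V_g
|∂P/∂n| = 1.39×10⁻⁴ × 0.926 × 41.0 = 5.26×10⁻³ Pa/m

5.3×10⁻³ Pa/m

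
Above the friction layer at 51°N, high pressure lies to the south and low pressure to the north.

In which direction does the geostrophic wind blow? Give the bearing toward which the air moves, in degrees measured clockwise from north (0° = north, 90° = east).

The pressure-gradient force points toward the north (bearing 000°).
Geostrophic balance: in the Northern Hemisphere the Coriolis force deflects motion to the right, so the geostrophic wind blows 90° to the right of the pressure-gradient force (low pressure on the left).
Rotating 000° by 90° clockwise gives 090° — the wind blows toward the east.

090°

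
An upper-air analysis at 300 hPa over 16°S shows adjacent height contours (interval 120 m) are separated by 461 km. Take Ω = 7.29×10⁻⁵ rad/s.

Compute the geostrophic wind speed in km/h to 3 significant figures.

229 km/h

Coriolis parameter at 16°S:
f = 2Ω sin φ = 2 × 7.29×10⁻⁵ × sin 16° = 4.02×10⁻⁵ s⁻¹
Height gradient: |∂Z/∂n| = 120 m / 461000 m = 2.60×10⁻⁴
On a pressure surface, geostrophic balance gives V_g = (g/f)|∂Z/∂n|:
V_g = 9.81 × 2.60×10⁻⁴ / 4.02×10⁻⁵ = 63.5 m/s
Converting: 63.5 m/s × 3.6 = 229 km/h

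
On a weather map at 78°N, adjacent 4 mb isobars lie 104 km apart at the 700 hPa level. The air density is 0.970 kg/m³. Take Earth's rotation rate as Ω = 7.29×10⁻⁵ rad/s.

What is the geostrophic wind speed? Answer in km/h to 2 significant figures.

100 km/h

Coriolis parameter at 78°N:
f = 2Ω sin φ = 2 × 7.29×10⁻⁵ × sin 78° = 1.43×10⁻⁴ s⁻¹
Pressure gradient: |∂P/∂n| = 400 Pa / 104000 m = 3.85×10⁻³ Pa/m
Geostrophic balance (pressure-gradient force = Coriolis force):
V_g = (1/(fρ)) |∂P/∂n| = 3.85×10⁻³ / (1.43×10⁻⁴ × 0.970) = 27.8 m/s
Converting: 27.8 m/s × 3.6 = 100 km/h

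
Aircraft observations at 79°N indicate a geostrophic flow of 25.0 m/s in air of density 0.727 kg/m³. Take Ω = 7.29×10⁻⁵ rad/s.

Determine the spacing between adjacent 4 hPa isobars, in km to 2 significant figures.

Coriolis parameter at 79°N:
f = 2Ω sin φ = 2 × 7.29×10⁻⁵ × sin 79° = 1.43×10⁻⁴ s⁻¹
Geostrophic balance rearranged: |∂P/∂n| = f ρ V_g
|∂P/∂n| = 1.43×10⁻⁴ × 0.727 × 25.0 = 2.60×10⁻³ Pa/m
Isobar spacing: Δn = ΔP/|∂P/∂n| = 400 Pa / 2.60×10⁻³ Pa/m = 153773 m ≈ 150 km

150 km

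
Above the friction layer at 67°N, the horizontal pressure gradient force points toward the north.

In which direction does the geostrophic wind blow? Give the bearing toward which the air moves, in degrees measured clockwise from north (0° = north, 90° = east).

The pressure-gradient force points toward the north (bearing 000°).
Geostrophic balance: in the Northern Hemisphere the Coriolis force deflects motion to the right, so the geostrophic wind blows 90° to the right of the pressure-gradient force (low pressure on the left).
Rotating 000° by 90° clockwise gives 090° — the wind blows toward the east.

090°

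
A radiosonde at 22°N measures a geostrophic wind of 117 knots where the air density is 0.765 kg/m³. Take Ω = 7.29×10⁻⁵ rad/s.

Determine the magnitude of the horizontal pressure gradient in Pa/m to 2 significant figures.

2.5×10⁻³ Pa/m

Coriolis parameter at 22°N:
f = 2Ω sin φ = 2 × 7.29×10⁻⁵ × sin 22° = 5.46×10⁻⁵ s⁻¹
Wind speed in SI: 117 knots = 60.2 m/s
Geostrophic balance rearranged: |∂P/∂n| = f ρ V_g
|∂P/∂n| = 5.46×10⁻⁵ × 0.765 × 60.2 = 2.51×10⁻³ Pa/m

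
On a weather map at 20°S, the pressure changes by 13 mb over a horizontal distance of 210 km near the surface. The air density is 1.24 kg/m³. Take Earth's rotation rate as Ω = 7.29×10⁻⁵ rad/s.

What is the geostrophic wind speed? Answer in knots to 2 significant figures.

Coriolis parameter at 20°S:
f = 2Ω sin φ = 2 × 7.29×10⁻⁵ × sin 20° = 4.99×10⁻⁵ s⁻¹
Pressure gradient: |∂P/∂n| = 1300 Pa / 210000 m = 6.19×10⁻³ Pa/m
Geostrophic balance (pressure-gradient force = Coriolis force):
V_g = (1/(fρ)) |∂P/∂n| = 6.19×10⁻³ / (4.99×10⁻⁵ × 1.24) = 100 m/s
Converting: 100 m/s × 1.944 = 190 knots

190 knots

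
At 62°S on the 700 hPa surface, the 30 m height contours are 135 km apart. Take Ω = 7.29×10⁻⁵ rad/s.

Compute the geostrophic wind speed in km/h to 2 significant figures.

Coriolis parameter at 62°S:
f = 2Ω sin φ = 2 × 7.29×10⁻⁵ × sin 62° = 1.29×10⁻⁴ s⁻¹
Height gradient: |∂Z/∂n| = 30 m / 135000 m = 2.22×10⁻⁴
On a pressure surface, geostrophic balance gives V_g = (g/f)|∂Z/∂n|:
V_g = 9.81 × 2.22×10⁻⁴ / 1.29×10⁻⁴ = 16.9 m/s
Converting: 16.9 m/s × 3.6 = 61 km/h

61 km/h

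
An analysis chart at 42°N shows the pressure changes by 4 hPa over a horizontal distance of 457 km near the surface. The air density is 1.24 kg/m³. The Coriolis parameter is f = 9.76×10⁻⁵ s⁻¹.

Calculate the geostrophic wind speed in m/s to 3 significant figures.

Pressure gradient: |∂P/∂n| = 400 Pa / 457000 m = 8.75×10⁻⁴ Pa/m
Geostrophic balance (pressure-gradient force = Coriolis force):
V_g = (1/(fρ)) |∂P/∂n| = 8.75×10⁻⁴ / (9.76×10⁻⁵ × 1.24) = 7.23 m/s

7.23 m/s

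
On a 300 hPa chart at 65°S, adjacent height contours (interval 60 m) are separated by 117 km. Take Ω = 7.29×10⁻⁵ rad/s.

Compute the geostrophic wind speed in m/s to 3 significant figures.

38.1 m/s

Coriolis parameter at 65°S:
f = 2Ω sin φ = 2 × 7.29×10⁻⁵ × sin 65° = 1.32×10⁻⁴ s⁻¹
Height gradient: |∂Z/∂n| = 60 m / 117000 m = 5.13×10⁻⁴
On a pressure surface, geostrophic balance gives V_g = (g/f)|∂Z/∂n|:
V_g = 9.81 × 5.13×10⁻⁴ / 1.32×10⁻⁴ = 38.1 m/s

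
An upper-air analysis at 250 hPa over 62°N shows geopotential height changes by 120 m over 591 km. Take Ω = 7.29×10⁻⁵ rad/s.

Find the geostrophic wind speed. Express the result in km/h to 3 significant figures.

55.7 km/h

Coriolis parameter at 62°N:
f = 2Ω sin φ = 2 × 7.29×10⁻⁵ × sin 62° = 1.29×10⁻⁴ s⁻¹
Height gradient: |∂Z/∂n| = 120 m / 591000 m = 2.03×10⁻⁴
On a pressure surface, geostrophic balance gives V_g = (g/f)|∂Z/∂n|:
V_g = 9.81 × 2.03×10⁻⁴ / 1.29×10⁻⁴ = 15.5 m/s
Converting: 15.5 m/s × 3.6 = 55.7 km/h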